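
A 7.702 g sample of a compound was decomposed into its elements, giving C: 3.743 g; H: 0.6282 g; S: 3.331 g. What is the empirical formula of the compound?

C3H6S

n(C) = 3.743/12.01 = 0.3117, n(H) = 0.6282/1.008 = 0.6232, n(S) = 3.331/32.07 = 0.1039
Ratios (÷ 0.1039): C 3.001, H 6.000, S 1.000
≈ 3:6:1 → C3H6S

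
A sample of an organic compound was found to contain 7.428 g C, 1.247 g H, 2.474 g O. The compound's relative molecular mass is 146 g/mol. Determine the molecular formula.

C8H16O2

C: 7.428 g ÷ 12.01 g/mol = 0.6185 mol
H: 1.247 g ÷ 1.008 g/mol = 1.237 mol
O: 2.474 g ÷ 16.00 g/mol = 0.1546 mol
Smallest is O at 0.1546 mol; normalising gives C 4.000, H 8.001, O 1.000
Ratio ≈ 4:8:1, so the empirical formula is C4H8O
Empirical-formula mass = 72.10 g/mol
n = 146 / 72.10 = 2.02 ≈ 2
Molecular formula = (C4H8O)×2 = C8H16O2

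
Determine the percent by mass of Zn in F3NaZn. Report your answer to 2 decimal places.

44.97%

Molar mass = 3(19.00) + 1(22.99) + 1(65.38) = 145.370 g/mol
Mass of Zn per mole = 1 × 65.38 = 65.380 g
% Zn = 65.380 / 145.370 × 100 = 44.97%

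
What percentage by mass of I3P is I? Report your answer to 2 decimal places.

92.48%

Molar mass = 3(126.90) + 1(30.97) = 411.670 g/mol
Mass of I per mole = 3 × 126.90 = 380.700 g
% I = 380.700 / 411.670 × 100 = 92.48%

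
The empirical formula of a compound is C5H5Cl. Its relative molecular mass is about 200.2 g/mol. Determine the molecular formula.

Empirical-formula mass = 100.54 g/mol
n = 200.2 / 100.54 = 1.99 ≈ 2
Molecular formula = (C5H5Cl)2 = C10H10Cl2

C10H10Cl2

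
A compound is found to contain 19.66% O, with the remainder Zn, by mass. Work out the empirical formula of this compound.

OZn

Assume 100 g: 19.66 g O, 80.34 g Zn.
n(O) = 19.66/16.00 = 1.229, n(Zn) = 80.34/65.38 = 1.229
Divide by the smallest (1.229 mol O): O 1.000, Zn 1.000
≈ 1:1 → OZn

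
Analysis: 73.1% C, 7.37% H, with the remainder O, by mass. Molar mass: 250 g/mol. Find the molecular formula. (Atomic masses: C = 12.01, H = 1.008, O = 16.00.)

Assume 100 g: 73.1 g C, 7.37 g H, 19.53 g O.
n(C) = 73.1/12.01 = 6.087, n(H) = 7.37/1.008 = 7.312, n(O) = 19.53/16.00 = 1.221
Smallest is O at 1.221 mol; normalising gives C 4.986, H 5.990, O 1.000
≈ 5:6:1 → C5H6O
Empirical-formula mass = 82.10 g/mol
n = 250 / 82.10 = 3.05 ≈ 3
Molecular formula = (C5H6O)×3 = C15H18O3

C15H18O3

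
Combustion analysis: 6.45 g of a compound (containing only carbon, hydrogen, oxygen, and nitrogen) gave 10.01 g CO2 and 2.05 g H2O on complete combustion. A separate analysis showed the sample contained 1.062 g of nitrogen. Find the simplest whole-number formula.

C3H3NO2

mol C = 10.01 / 44.01 = 0.2274; mass C = 0.2274 × 12.01 = 2.732 g
mol H = 2 × (2.05 / 18.02) = 0.2275; mass H = 0.2275 × 1.008 = 0.2293 g
mol N = 1.062 / 14.01 = 0.07580
mass O = 6.45 − (4.023) = 2.427 g → mol O = 0.1517
Divide by the smallest (0.0758 mol N): C 3.001, H 3.002, N 1.000, O 2.001
Ratio ≈ 3:3:1:2, so the empirical formula is C3H3NO2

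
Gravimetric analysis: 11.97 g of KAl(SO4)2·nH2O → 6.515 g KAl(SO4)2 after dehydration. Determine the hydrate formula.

Mass of water lost = 11.97 − 6.515 = 5.455 g → 5.455 / 18.02 = 0.3027 mol H2O
Molar mass of KAl(SO4)2 = 258.22 g/mol → mol KAl(SO4)2 = 6.515 / 258.22 = 0.02523
n = 0.3027 / 0.02523 = 12.00 ≈ 12 → KAl(SO4)2·12H2O

KAl(SO4)2·12H2O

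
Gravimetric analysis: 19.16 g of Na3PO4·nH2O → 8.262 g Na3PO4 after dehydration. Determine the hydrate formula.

Na3PO4·12H2O

Mass of water lost = 19.16 − 8.262 = 10.9 g → 10.9 / 18.02 = 0.6048 mol H2O
Molar mass of Na3PO4 = 163.94 g/mol → mol Na3PO4 = 8.262 / 163.94 = 0.0504
n = 0.6048 / 0.0504 = 12.00 ≈ 12 → Na3PO4·12H2O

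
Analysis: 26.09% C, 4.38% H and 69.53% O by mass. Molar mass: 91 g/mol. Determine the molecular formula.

C2H4O4

Assume 100 g: 26.09 g C, 4.38 g H, 69.53 g O.
C: 26.09 g ÷ 12.01 g/mol = 2.172 mol
H: 4.38 g ÷ 1.008 g/mol = 4.345 mol
O: 69.53 g ÷ 16.00 g/mol = 4.346 mol
Ratios (÷ 2.172): C 1.000, H 2.000, O 2.000
≈ 1:2:2 → CH2O2
Empirical-formula mass = 46.03 g/mol
n = 91 / 46.03 = 1.98 ≈ 2
Molecular formula = (CH2O2)×2 = C2H4O4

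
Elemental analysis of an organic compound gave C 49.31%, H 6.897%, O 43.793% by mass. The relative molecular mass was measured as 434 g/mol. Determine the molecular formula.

C18H30O12

Assume 100 g: 49.31 g C, 6.897 g H, 43.793 g O.
n(C) = 49.31/12.01 = 4.106, n(H) = 6.897/1.008 = 6.842, n(O) = 43.793/16.00 = 2.737
Divide by the smallest (2.737 mol O): C 1.500, H 2.500, O 1.000
Scaling by 2: C 3.00, H 5.00, O 2.00 → C3H5O2
Empirical-formula mass = 73.07 g/mol
n = 434 / 73.07 = 5.94 ≈ 6
Molecular formula = (C3H5O2)×6 = C18H30O12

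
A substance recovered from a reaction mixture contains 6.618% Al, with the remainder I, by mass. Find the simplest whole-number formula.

AlI3

Assume 100 g: 6.618 g Al, 93.382 g I.
Al: 6.618 g ÷ 26.98 g/mol = 0.2453 mol
I: 93.382 g ÷ 126.90 g/mol = 0.7359 mol
Smallest is Al at 0.2453 mol; normalising gives Al 1.000, I 3.000
→ AlI3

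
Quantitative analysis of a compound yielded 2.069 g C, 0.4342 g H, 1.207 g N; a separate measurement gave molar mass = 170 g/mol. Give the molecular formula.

Moles — C: 2.069 / 12.01 = 0.1723 mol; H: 0.4342 / 1.008 = 0.4308 mol; N: 1.207 / 14.01 = 0.08615 mol
Smallest is N at 0.08615 mol; normalising gives C 2.000, H 5.000, N 1.000
≈ 2:5:1 → C2H5N
Empirical-formula mass = 43.07 g/mol
n = 170 / 43.07 = 3.95 ≈ 4
Molecular formula = (C2H5N)×4 = C8H20N4

C8H20N4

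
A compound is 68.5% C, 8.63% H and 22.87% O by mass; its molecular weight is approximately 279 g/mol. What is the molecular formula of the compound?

Assume 100 g: 68.5 g C, 8.63 g H, 22.87 g O.
Moles — C: 68.5 / 12.01 = 5.704 mol; H: 8.63 / 1.008 = 8.562 mol; O: 22.87 / 16.00 = 1.429 mol
Smallest is O at 1.429 mol; normalising gives C 3.990, H 5.990, O 1.000
≈ 4:6:1 → C4H6O
Empirical-formula mass = 70.09 g/mol
n = 279 / 70.09 = 3.98 ≈ 4
Molecular formula = (C4H6O)×4 = C16H24O4

C16H24O4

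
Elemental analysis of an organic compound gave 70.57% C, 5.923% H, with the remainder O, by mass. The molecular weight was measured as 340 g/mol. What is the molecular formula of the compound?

Assume 100 g: 70.57 g C, 5.923 g H, 23.507 g O.
n(C) = 70.57/12.01 = 5.876, n(H) = 5.923/1.008 = 5.876, n(O) = 23.507/16.00 = 1.469
Smallest is O at 1.469 mol; normalising gives C 3.999, H 3.999, O 1.000
Ratio ≈ 4:4:1, so the empirical formula is C4H4O
Empirical-formula mass = 68.07 g/mol
n = 340 / 68.07 = 4.99 ≈ 5
Molecular formula = (C4H4O)×5 = C20H20O5

C20H20O5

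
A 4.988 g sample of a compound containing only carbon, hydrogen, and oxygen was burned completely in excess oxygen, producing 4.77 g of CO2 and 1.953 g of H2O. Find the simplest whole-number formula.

CH2O2

mol C = 4.77 / 44.01 = 0.1084; mass C = 0.1084 × 12.01 = 1.302 g
mol H = 2 × (1.953 / 18.02) = 0.2168; mass H = 0.2168 × 1.008 = 0.2185 g
mass O = 4.988 − (1.520) = 3.468 g → mol O = 0.2167
Smallest is C at 0.1084 mol; normalising gives C 1.000, H 2.000, O 2.000
≈ 1:2:2 → CH2O2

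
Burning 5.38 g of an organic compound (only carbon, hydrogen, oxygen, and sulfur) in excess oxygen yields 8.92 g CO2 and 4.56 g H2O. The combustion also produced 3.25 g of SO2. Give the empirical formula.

C4H10OS

mol C = 8.92 / 44.01 = 0.2027; mass C = 0.2027 × 12.01 = 2.434 g
mol H = 2 × (4.56 / 18.02) = 0.5061; mass H = 0.5061 × 1.008 = 0.5102 g
mol S = 3.25 / 64.07 = 0.05073; mass S = 1.627 g
mass O = 5.38 − (4.571) = 0.8089 g → mol O = 0.05055
Ratios (÷ 0.05055): C 4.009, H 10.011, O 1.000, S 1.003
Ratio ≈ 4:10:1:1, so the empirical formula is C4H10OS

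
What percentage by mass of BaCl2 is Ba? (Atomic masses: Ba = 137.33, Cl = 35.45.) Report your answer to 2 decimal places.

Molar mass = 1(137.33) + 2(35.45) = 208.230 g/mol
Mass of Ba per mole = 1 × 137.33 = 137.330 g
% Ba = 137.330 / 208.230 × 100 = 65.95%

65.95%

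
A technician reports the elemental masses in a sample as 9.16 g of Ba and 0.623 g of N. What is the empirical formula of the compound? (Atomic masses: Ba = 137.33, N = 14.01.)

Moles — Ba: 9.16 / 137.33 = 0.0667 mol; N: 0.623 / 14.01 = 0.04447 mol
Divide by the smallest (0.04447 mol N): Ba 1.500, N 1.000
Scaling by 2: Ba 3.00, N 2.00 → Ba3N2

Ba3N2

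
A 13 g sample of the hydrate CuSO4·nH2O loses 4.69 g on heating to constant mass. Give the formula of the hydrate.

Mass of anhydrous CuSO4 = 13 − 4.69 = 8.31 g
mol H2O = 4.69 / 18.02 = 0.2603
Molar mass of CuSO4 = 159.62 g/mol → mol CuSO4 = 8.31 / 159.62 = 0.05206
n = 0.2603 / 0.05206 = 5.00 ≈ 5 → CuSO4·5H2O

CuSO4·5H2O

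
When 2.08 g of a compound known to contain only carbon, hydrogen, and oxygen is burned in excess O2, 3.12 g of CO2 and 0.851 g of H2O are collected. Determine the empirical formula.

C3H4O3

mol C = 3.12 / 44.01 = 0.07089; mass C = 0.07089 × 12.01 = 0.8514 g
mol H = 2 × (0.851 / 18.02) = 0.09445; mass H = 0.09445 × 1.008 = 0.09521 g
mass O = 2.08 − (0.9466) = 1.133 g → mol O = 0.07084
Ratios (÷ 0.07084): C 1.001, H 1.333, O 1.000
Scaling by 3: C 3.00, H 4.00, O 3.00 → C3H4O3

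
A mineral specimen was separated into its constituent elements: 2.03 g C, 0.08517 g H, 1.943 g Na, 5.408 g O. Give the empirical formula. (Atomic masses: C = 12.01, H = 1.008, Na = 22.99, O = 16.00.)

C2HNaO4

Moles — C: 2.03 / 12.01 = 0.169 mol; H: 0.08517 / 1.008 = 0.08449 mol; Na: 1.943 / 22.99 = 0.08452 mol; O: 5.408 / 16.00 = 0.338 mol
Divide by the smallest (0.08449 mol H): C 2.000, H 1.000, Na 1.000, O 4.000
≈ 2:1:1:4 → C2HNaO4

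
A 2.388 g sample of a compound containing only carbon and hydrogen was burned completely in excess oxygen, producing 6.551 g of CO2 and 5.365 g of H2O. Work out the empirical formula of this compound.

mol C = 6.551 / 44.01 = 0.1489; mass C = 0.1489 × 12.01 = 1.788 g
mol H = 2 × (5.365 / 18.02) = 0.5954; mass H = 0.5954 × 1.008 = 0.6002 g
Smallest is C at 0.1489 mol; normalising gives C 1.000, H 4.000
Ratio ≈ 1:4, so the empirical formula is CH4

CH4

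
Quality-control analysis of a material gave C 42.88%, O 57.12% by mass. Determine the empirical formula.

CO

Assume 100 g: 42.88 g C, 57.12 g O.
n(C) = 42.88/12.01 = 3.57, n(O) = 57.12/16.00 = 3.57
Smallest is O at 3.57 mol; normalising gives C 1.000, O 1.000
→ CO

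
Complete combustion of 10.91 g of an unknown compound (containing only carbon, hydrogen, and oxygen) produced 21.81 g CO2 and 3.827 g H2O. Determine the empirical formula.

C7H6O4

mol C = 21.81 / 44.01 = 0.4956; mass C = 0.4956 × 12.01 = 5.952 g
mol H = 2 × (3.827 / 18.02) = 0.4248; mass H = 0.4248 × 1.008 = 0.4281 g
mass O = 10.91 − (6.380) = 4.530 g → mol O = 0.2831
Ratios (÷ 0.2831): C 1.750, H 1.500, O 1.000
Scaling by 4: C 7.00, H 6.00, O 4.00 → C7H6O4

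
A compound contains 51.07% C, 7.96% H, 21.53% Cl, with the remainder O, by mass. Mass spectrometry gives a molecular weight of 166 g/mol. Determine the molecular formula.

Assume 100 g: 51.07 g C, 7.96 g H, 21.53 g Cl, 19.44 g O.
C: 51.07 g ÷ 12.01 g/mol = 4.252 mol
H: 7.96 g ÷ 1.008 g/mol = 7.897 mol
Cl: 21.53 g ÷ 35.45 g/mol = 0.6073 mol
O: 19.44 g ÷ 16.00 g/mol = 1.215 mol
Divide by the smallest (0.6073 mol Cl): C 7.002, H 13.002, Cl 1.000, O 2.001
Ratio ≈ 7:13:1:2, so the empirical formula is C7H13ClO2
Empirical-formula mass = 164.62 g/mol
n = 166 / 164.62 = 1.01 ≈ 1
Molecular formula = empirical formula = C7H13ClO2

C7H13ClO2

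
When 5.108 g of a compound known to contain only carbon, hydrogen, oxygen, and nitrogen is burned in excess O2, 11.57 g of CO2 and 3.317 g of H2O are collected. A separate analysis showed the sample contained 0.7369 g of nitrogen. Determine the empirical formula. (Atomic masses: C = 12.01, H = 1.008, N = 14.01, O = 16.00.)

mol C = 11.57 / 44.01 = 0.2629; mass C = 0.2629 × 12.01 = 3.157 g
mol H = 2 × (3.317 / 18.02) = 0.3681; mass H = 0.3681 × 1.008 = 0.3711 g
mol N = 0.7369 / 14.01 = 0.05260
mass O = 5.108 − (4.265) = 0.8426 g → mol O = 0.05267
Smallest is N at 0.0526 mol; normalising gives C 4.998, H 6.999, N 1.000, O 1.001
→ C5H7NO

C5H7NO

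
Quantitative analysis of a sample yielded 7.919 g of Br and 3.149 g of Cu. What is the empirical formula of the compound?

Br2Cu

Moles — Br: 7.919 / 79.90 = 0.09911 mol; Cu: 3.149 / 63.55 = 0.04955 mol
Divide by the smallest (0.04955 mol Cu): Br 2.000, Cu 1.000
≈ 2:1 → Br2Cu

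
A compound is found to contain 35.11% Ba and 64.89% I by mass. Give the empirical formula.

BaI2

Assume 100 g: 35.11 g Ba, 64.89 g I.
Ba: 35.11 g ÷ 137.33 g/mol = 0.2557 mol
I: 64.89 g ÷ 126.90 g/mol = 0.5113 mol
Ratios (÷ 0.2557): Ba 1.000, I 2.000
Ratio ≈ 1:2, so the empirical formula is BaI2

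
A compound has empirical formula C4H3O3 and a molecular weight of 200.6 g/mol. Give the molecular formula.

C8H6O6

Empirical-formula mass = 99.06 g/mol
n = 200.6 / 99.06 = 2.02 ≈ 2
Molecular formula = (C4H3O3)2 = C8H6O6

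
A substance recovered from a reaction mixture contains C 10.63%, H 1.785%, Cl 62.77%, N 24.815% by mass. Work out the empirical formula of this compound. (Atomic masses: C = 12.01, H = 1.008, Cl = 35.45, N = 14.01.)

Assume 100 g: 10.63 g C, 1.785 g H, 62.77 g Cl, 24.815 g N.
C: 10.63 g ÷ 12.01 g/mol = 0.8851 mol
H: 1.785 g ÷ 1.008 g/mol = 1.771 mol
Cl: 62.77 g ÷ 35.45 g/mol = 1.771 mol
N: 24.815 g ÷ 14.01 g/mol = 1.771 mol
Smallest is C at 0.8851 mol; normalising gives C 1.000, H 2.001, Cl 2.001, N 2.001
→ CH2Cl2N2

CH2Cl2N2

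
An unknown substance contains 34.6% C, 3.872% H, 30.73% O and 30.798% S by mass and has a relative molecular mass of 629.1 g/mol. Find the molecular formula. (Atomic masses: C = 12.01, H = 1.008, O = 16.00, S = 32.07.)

C18H24O12S6

Assume 100 g: 34.6 g C, 3.872 g H, 30.73 g O, 30.798 g S.
n(C) = 34.6/12.01 = 2.881, n(H) = 3.872/1.008 = 3.841, n(O) = 30.73/16.00 = 1.921, n(S) = 30.798/32.07 = 0.9603
Smallest is S at 0.9603 mol; normalising gives C 3.000, H 4.000, O 2.000, S 1.000
→ C3H4O2S
Empirical-formula mass = 104.13 g/mol
n = 629.1 / 104.13 = 6.04 ≈ 6
Molecular formula = (C3H4O2S)×6 = C18H24O12S6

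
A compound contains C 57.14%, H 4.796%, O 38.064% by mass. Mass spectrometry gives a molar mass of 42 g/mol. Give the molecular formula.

C2H2O

Assume 100 g: 57.14 g C, 4.796 g H, 38.064 g O.
Moles — C: 57.14 / 12.01 = 4.758 mol; H: 4.796 / 1.008 = 4.758 mol; O: 38.064 / 16.00 = 2.379 mol
Ratios (÷ 2.379): C 2.000, H 2.000, O 1.000
≈ 2:2:1 → C2H2O
Empirical-formula mass = 42.04 g/mol
n = 42 / 42.04 = 1.00 ≈ 1
Molecular formula = empirical formula = C2H2O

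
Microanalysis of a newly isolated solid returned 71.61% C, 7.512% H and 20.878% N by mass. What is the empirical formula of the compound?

C4H5N

Assume 100 g: 71.61 g C, 7.512 g H, 20.878 g N.
Moles — C: 71.61 / 12.01 = 5.963 mol; H: 7.512 / 1.008 = 7.452 mol; N: 20.878 / 14.01 = 1.49 mol
Divide by the smallest (1.49 mol N): C 4.001, H 5.001, N 1.000
Ratio ≈ 4:5:1, so the empirical formula is C4H5N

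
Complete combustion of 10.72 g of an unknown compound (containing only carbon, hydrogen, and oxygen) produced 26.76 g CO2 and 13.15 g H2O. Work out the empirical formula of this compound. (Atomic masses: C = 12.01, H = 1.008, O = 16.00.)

C5H12O

mol C = 26.76 / 44.01 = 0.6080; mass C = 0.6080 × 12.01 = 7.303 g
mol H = 2 × (13.15 / 18.02) = 1.459; mass H = 1.459 × 1.008 = 1.471 g
mass O = 10.72 − (8.774) = 1.946 g → mol O = 0.1216
Divide by the smallest (0.1216 mol O): C 4.999, H 11.998, O 1.000
≈ 5:12:1 → C5H12O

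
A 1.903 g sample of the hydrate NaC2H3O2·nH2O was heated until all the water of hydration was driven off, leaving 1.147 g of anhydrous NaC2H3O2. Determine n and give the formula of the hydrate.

NaC2H3O2·3H2O

Mass of water lost = 1.903 − 1.147 = 0.756 g → 0.756 / 18.02 = 0.04195 mol H2O
Molar mass of NaC2H3O2 = 82.03 g/mol → mol NaC2H3O2 = 1.147 / 82.03 = 0.01398
n = 0.04195 / 0.01398 = 3.00 ≈ 3 → NaC2H3O2·3H2O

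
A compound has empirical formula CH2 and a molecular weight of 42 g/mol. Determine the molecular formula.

C3H6

Empirical-formula mass = 14.03 g/mol
n = 42 / 14.03 = 2.99 ≈ 3
Molecular formula = (CH2)3 = C3H6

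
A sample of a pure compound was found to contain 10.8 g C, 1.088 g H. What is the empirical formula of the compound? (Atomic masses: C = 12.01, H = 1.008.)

C5H6

C: 10.8 g ÷ 12.01 g/mol = 0.8993 mol
H: 1.088 g ÷ 1.008 g/mol = 1.079 mol
Ratios (÷ 0.8993): C 1.000, H 1.200
×5: C 5.00, H 6.00 → C5H6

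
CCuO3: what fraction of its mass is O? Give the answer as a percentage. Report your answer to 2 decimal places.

38.85%

Molar mass = 1(12.01) + 1(63.55) + 3(16.00) = 123.560 g/mol
Mass of O per mole = 3 × 16.00 = 48.000 g
% O = 48.000 / 123.560 × 100 = 38.85%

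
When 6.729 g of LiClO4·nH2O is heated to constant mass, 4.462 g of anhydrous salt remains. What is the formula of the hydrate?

Mass of water lost = 6.729 − 4.462 = 2.267 g → 2.267 / 18.02 = 0.1258 mol H2O
Molar mass of LiClO4 = 106.39 g/mol → mol LiClO4 = 4.462 / 106.39 = 0.04194
n = 0.1258 / 0.04194 = 3.00 ≈ 3 → LiClO4·3H2O

LiClO4·3H2O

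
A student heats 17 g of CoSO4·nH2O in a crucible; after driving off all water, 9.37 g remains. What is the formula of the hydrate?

Mass of water lost = 17 − 9.37 = 7.63 g → 7.63 / 18.02 = 0.4234 mol H2O
Molar mass of CoSO4 = 155.00 g/mol → mol CoSO4 = 9.37 / 155.00 = 0.06045
n = 0.4234 / 0.06045 = 7.00 ≈ 7 → CoSO4·7H2O

CoSO4·7H2O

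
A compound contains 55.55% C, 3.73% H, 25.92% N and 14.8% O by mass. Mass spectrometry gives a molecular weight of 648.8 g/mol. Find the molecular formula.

C30H24N12O6

Assume 100 g: 55.55 g C, 3.73 g H, 25.92 g N, 14.8 g O.
n(C) = 55.55/12.01 = 4.625, n(H) = 3.73/1.008 = 3.7, n(N) = 25.92/14.01 = 1.85, n(O) = 14.8/16.00 = 0.925
Ratios (÷ 0.925): C 5.000, H 4.000, N 2.000, O 1.000
→ C5H4N2O
Empirical-formula mass = 108.10 g/mol
n = 648.8 / 108.10 = 6.00 ≈ 6
Molecular formula = (C5H4N2O)×6 = C30H24N12O6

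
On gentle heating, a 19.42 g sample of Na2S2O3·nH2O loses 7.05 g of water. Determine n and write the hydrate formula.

Na2S2O3·5H2O

Mass of anhydrous Na2S2O3 = 19.42 − 7.05 = 12.37 g
mol H2O = 7.05 / 18.02 = 0.3912
Molar mass of Na2S2O3 = 158.12 g/mol → mol Na2S2O3 = 12.37 / 158.12 = 0.07823
n = 0.3912 / 0.07823 = 5.00 ≈ 5 → Na2S2O3·5H2O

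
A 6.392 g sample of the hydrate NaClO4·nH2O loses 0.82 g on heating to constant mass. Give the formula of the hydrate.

Mass of anhydrous NaClO4 = 6.392 − 0.82 = 5.572 g
mol H2O = 0.82 / 18.02 = 0.0455
Molar mass of NaClO4 = 122.44 g/mol → mol NaClO4 = 5.572 / 122.44 = 0.04551
n = 0.0455 / 0.04551 = 1.00 ≈ 1 → NaClO4·H2O

NaClO4·H2O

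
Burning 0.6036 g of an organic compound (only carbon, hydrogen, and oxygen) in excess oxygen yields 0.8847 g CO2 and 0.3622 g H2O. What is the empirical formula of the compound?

mol C = 0.8847 / 44.01 = 0.02010; mass C = 0.02010 × 12.01 = 0.2414 g
mol H = 2 × (0.3622 / 18.02) = 0.04020; mass H = 0.04020 × 1.008 = 0.04052 g
mass O = 0.6036 − (0.2819) = 0.3217 g → mol O = 0.02010
Ratios (÷ 0.0201): C 1.000, H 2.000, O 1.000
Ratio ≈ 1:2:1, so the empirical formula is CH2O

CH2O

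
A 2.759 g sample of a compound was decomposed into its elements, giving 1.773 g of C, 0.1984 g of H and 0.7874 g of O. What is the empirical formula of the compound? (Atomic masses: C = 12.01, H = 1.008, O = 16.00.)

C3H4O

n(C) = 1.773/12.01 = 0.1476, n(H) = 0.1984/1.008 = 0.1968, n(O) = 0.7874/16.00 = 0.04921
Divide by the smallest (0.04921 mol O): C 3.000, H 4.000, O 1.000
→ C3H4O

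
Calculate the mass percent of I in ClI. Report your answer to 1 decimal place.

78.2%

Molar mass = 1(35.45) + 1(126.90) = 162.350 g/mol
Mass of I per mole = 1 × 126.90 = 126.900 g
% I = 126.900 / 162.350 × 100 = 78.2%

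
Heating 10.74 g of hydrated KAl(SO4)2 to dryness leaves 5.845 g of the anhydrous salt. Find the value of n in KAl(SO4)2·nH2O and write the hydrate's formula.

Mass of water lost = 10.74 − 5.845 = 4.895 g → 4.895 / 18.02 = 0.2716 mol H2O
Molar mass of KAl(SO4)2 = 258.22 g/mol → mol KAl(SO4)2 = 5.845 / 258.22 = 0.02264
n = 0.2716 / 0.02264 = 12.00 ≈ 12 → KAl(SO4)2·12H2O

KAl(SO4)2·12H2O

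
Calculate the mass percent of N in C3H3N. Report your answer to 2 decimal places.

26.40%

Molar mass = 3(12.01) + 3(1.008) + 1(14.01) = 53.064 g/mol
Mass of N per mole = 1 × 14.01 = 14.010 g
% N = 14.010 / 53.064 × 100 = 26.40%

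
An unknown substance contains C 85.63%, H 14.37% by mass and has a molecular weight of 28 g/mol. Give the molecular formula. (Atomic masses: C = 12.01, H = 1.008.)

C2H4

Assume 100 g: 85.63 g C, 14.37 g H.
Moles — C: 85.63 / 12.01 = 7.13 mol; H: 14.37 / 1.008 = 14.26 mol
Ratios (÷ 7.13): C 1.000, H 1.999
→ CH2
Empirical-formula mass = 14.03 g/mol
n = 28 / 14.03 = 2.00 ≈ 2
Molecular formula = (CH2)×2 = C2H4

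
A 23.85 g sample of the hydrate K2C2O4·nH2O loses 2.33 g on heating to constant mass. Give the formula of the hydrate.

Mass of anhydrous K2C2O4 = 23.85 − 2.33 = 21.52 g
mol H2O = 2.33 / 18.02 = 0.1293
Molar mass of K2C2O4 = 166.22 g/mol → mol K2C2O4 = 21.52 / 166.22 = 0.1295
n = 0.1293 / 0.1295 = 1.00 ≈ 1 → K2C2O4·H2O

K2C2O4·H2O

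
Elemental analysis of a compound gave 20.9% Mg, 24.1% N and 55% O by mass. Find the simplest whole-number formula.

Assume 100 g: 20.9 g Mg, 24.1 g N, 55 g O.
n(Mg) = 20.9/24.31 = 0.8597, n(N) = 24.1/14.01 = 1.72, n(O) = 55/16.00 = 3.438
Ratios (÷ 0.8597): Mg 1.000, N 2.001, O 3.998
→ MgN2O4

MgN2O4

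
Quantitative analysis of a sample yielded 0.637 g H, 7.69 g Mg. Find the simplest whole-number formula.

H2Mg

n(H) = 0.637/1.008 = 0.6319, n(Mg) = 7.69/24.31 = 0.3163
Ratios (÷ 0.3163): H 1.998, Mg 1.000
Ratio ≈ 2:1, so the empirical formula is H2Mg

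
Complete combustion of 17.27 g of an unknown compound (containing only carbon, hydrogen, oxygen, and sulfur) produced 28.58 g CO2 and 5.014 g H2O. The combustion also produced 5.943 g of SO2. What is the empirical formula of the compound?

C7H6O4S

mol C = 28.58 / 44.01 = 0.6494; mass C = 0.6494 × 12.01 = 7.799 g
mol H = 2 × (5.014 / 18.02) = 0.5565; mass H = 0.5565 × 1.008 = 0.5609 g
mol S = 5.943 / 64.07 = 0.09276; mass S = 2.975 g
mass O = 17.27 − (11.33) = 5.935 g → mol O = 0.3709
Ratios (÷ 0.09276): C 7.001, H 5.999, O 3.999, S 1.000
Ratio ≈ 7:6:4:1, so the empirical formula is C7H6O4S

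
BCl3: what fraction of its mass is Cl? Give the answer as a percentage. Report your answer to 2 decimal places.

Molar mass = 1(10.81) + 3(35.45) = 117.160 g/mol
Mass of Cl per mole = 3 × 35.45 = 106.350 g
% Cl = 106.350 / 117.160 × 100 = 90.77%

90.77%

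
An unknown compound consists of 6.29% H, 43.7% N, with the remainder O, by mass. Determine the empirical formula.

Assume 100 g: 6.29 g H, 43.7 g N, 50.01 g O.
Moles — H: 6.29 / 1.008 = 6.24 mol; N: 43.7 / 14.01 = 3.119 mol; O: 50.01 / 16.00 = 3.126 mol
Ratios (÷ 3.119): H 2.001, N 1.000, O 1.002
≈ 2:1:1 → H2NO

H2NO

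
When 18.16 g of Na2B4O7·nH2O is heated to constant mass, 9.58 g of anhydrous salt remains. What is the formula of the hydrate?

Mass of water lost = 18.16 − 9.58 = 8.58 g → 8.58 / 18.02 = 0.4761 mol H2O
Molar mass of Na2B4O7 = 201.22 g/mol → mol Na2B4O7 = 9.58 / 201.22 = 0.04761
n = 0.4761 / 0.04761 = 10.00 ≈ 10 → Na2B4O7·10H2O

Na2B4O7·10H2O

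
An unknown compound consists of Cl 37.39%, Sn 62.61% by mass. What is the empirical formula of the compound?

Cl2Sn

Assume 100 g: 37.39 g Cl, 62.61 g Sn.
n(Cl) = 37.39/35.45 = 1.055, n(Sn) = 62.61/118.71 = 0.5274
Ratios (÷ 0.5274): Cl 2.000, Sn 1.000
Ratio ≈ 2:1, so the empirical formula is Cl2Sn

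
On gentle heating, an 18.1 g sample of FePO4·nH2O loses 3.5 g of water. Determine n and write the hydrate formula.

Mass of anhydrous FePO4 = 18.1 − 3.5 = 14.6 g
mol H2O = 3.5 / 18.02 = 0.1942
Molar mass of FePO4 = 150.82 g/mol → mol FePO4 = 14.6 / 150.82 = 0.0968
n = 0.1942 / 0.0968 = 2.01 ≈ 2 → FePO4·2H2O

FePO4·2H2O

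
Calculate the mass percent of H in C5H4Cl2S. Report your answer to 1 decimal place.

Molar mass = 5(12.01) + 4(1.008) + 2(35.45) + 1(32.07) = 167.052 g/mol
Mass of H per mole = 4 × 1.008 = 4.032 g
% H = 4.032 / 167.052 × 100 = 2.4%

2.4%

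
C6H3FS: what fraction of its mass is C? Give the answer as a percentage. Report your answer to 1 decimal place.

Molar mass = 6(12.01) + 3(1.008) + 1(19.00) + 1(32.07) = 126.154 g/mol
Mass of C per mole = 6 × 12.01 = 72.060 g
% C = 72.060 / 126.154 × 100 = 57.1%

57.1%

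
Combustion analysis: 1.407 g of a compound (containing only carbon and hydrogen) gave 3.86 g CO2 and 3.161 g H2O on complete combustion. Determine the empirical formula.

CH4

mol C = 3.86 / 44.01 = 0.08771; mass C = 0.08771 × 12.01 = 1.053 g
mol H = 2 × (3.161 / 18.02) = 0.3508; mass H = 0.3508 × 1.008 = 0.3536 g
Smallest is C at 0.08771 mol; normalising gives C 1.000, H 4.000
Ratio ≈ 1:4, so the empirical formula is CH4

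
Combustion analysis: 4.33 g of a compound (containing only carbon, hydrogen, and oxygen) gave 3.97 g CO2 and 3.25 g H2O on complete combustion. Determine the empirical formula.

CH4O2

mol C = 3.97 / 44.01 = 0.09021; mass C = 0.09021 × 12.01 = 1.083 g
mol H = 2 × (3.25 / 18.02) = 0.3607; mass H = 0.3607 × 1.008 = 0.3636 g
mass O = 4.33 − (1.447) = 2.883 g → mol O = 0.1802
Divide by the smallest (0.09021 mol C): C 1.000, H 3.999, O 1.998
≈ 1:4:2 → CH4O2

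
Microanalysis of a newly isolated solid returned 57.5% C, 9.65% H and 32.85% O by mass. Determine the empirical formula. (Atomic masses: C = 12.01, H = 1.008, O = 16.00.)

C7H14O3

Assume 100 g: 57.5 g C, 9.65 g H, 32.85 g O.
n(C) = 57.5/12.01 = 4.788, n(H) = 9.65/1.008 = 9.573, n(O) = 32.85/16.00 = 2.053
Divide by the smallest (2.053 mol O): C 2.332, H 4.663, O 1.000
Scaling by 3: C 7.00, H 13.99, O 3.00 → C7H14O3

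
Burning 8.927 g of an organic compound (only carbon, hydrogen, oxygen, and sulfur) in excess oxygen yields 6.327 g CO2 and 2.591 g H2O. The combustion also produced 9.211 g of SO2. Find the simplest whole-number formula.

CH2OS

mol C = 6.327 / 44.01 = 0.1438; mass C = 0.1438 × 12.01 = 1.727 g
mol H = 2 × (2.591 / 18.02) = 0.2876; mass H = 0.2876 × 1.008 = 0.2899 g
mol S = 9.211 / 64.07 = 0.1438; mass S = 4.611 g
mass O = 8.927 − (6.627) = 2.300 g → mol O = 0.1438
Divide by the smallest (0.1438 mol O): C 1.000, H 2.000, O 1.000, S 1.000
Ratio ≈ 1:2:1:1, so the empirical formula is CH2OS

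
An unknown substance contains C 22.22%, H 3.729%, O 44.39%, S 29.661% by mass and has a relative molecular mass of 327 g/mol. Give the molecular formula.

Assume 100 g: 22.22 g C, 3.729 g H, 44.39 g O, 29.661 g S.
C: 22.22 g ÷ 12.01 g/mol = 1.85 mol
H: 3.729 g ÷ 1.008 g/mol = 3.699 mol
O: 44.39 g ÷ 16.00 g/mol = 2.774 mol
S: 29.661 g ÷ 32.07 g/mol = 0.9249 mol
Smallest is S at 0.9249 mol; normalising gives C 2.000, H 4.000, O 3.000, S 1.000
→ C2H4O3S
Empirical-formula mass = 108.12 g/mol
n = 327 / 108.12 = 3.02 ≈ 3
Molecular formula = (C2H4O3S)×3 = C6H12O9S3

C6H12O9S3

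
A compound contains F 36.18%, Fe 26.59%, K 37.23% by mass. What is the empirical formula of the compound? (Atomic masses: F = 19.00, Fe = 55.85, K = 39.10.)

Assume 100 g: 36.18 g F, 26.59 g Fe, 37.23 g K.
Moles — F: 36.18 / 19.00 = 1.904 mol; Fe: 26.59 / 55.85 = 0.4761 mol; K: 37.23 / 39.10 = 0.9522 mol
Ratios (÷ 0.4761): F 4.000, Fe 1.000, K 2.000
→ F4FeK2

F4FeK2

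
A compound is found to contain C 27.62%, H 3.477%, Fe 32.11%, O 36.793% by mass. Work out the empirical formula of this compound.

C4H6FeO4

Assume 100 g: 27.62 g C, 3.477 g H, 32.11 g Fe, 36.793 g O.
n(C) = 27.62/12.01 = 2.3, n(H) = 3.477/1.008 = 3.449, n(Fe) = 32.11/55.85 = 0.5749, n(O) = 36.793/16.00 = 2.3
Divide by the smallest (0.5749 mol Fe): C 4.000, H 6.000, Fe 1.000, O 4.000
→ C4H6FeO4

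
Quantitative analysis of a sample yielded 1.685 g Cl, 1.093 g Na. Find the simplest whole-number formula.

Cl: 1.685 g ÷ 35.45 g/mol = 0.04753 mol
Na: 1.093 g ÷ 22.99 g/mol = 0.04754 mol
Ratios (÷ 0.04753): Cl 1.000, Na 1.000
→ ClNa

ClNa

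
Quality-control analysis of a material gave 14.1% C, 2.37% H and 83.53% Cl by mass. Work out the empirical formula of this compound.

Assume 100 g: 14.1 g C, 2.37 g H, 83.53 g Cl.
n(C) = 14.1/12.01 = 1.174, n(H) = 2.37/1.008 = 2.351, n(Cl) = 83.53/35.45 = 2.356
Smallest is C at 1.174 mol; normalising gives C 1.000, H 2.003, Cl 2.007
Ratio ≈ 1:2:2, so the empirical formula is CH2Cl2

CH2Cl2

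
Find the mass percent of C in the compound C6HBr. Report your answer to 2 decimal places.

Molar mass = 6(12.01) + 1(1.008) + 1(79.90) = 152.968 g/mol
Mass of C per mole = 6 × 12.01 = 72.060 g
% C = 72.060 / 152.968 × 100 = 47.11%

47.11%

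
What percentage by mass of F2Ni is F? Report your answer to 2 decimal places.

Molar mass = 2(19.00) + 1(58.69) = 96.690 g/mol
Mass of F per mole = 2 × 19.00 = 38.000 g
% F = 38.000 / 96.690 × 100 = 39.30%

39.30%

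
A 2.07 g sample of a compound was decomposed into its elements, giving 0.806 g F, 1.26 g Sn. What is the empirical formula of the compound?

F4Sn

Moles — F: 0.806 / 19.00 = 0.04242 mol; Sn: 1.26 / 118.71 = 0.01061 mol
Ratios (÷ 0.01061): F 3.997, Sn 1.000
Ratio ≈ 4:1, so the empirical formula is F4Sn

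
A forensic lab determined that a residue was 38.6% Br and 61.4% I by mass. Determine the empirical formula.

Assume 100 g: 38.6 g Br, 61.4 g I.
n(Br) = 38.6/79.90 = 0.4831, n(I) = 61.4/126.90 = 0.4838
Ratios (÷ 0.4831): Br 1.000, I 1.002
Ratio ≈ 1:1, so the empirical formula is BrI

BrI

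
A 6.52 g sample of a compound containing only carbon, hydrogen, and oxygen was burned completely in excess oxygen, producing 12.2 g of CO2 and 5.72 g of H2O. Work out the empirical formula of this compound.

mol C = 12.2 / 44.01 = 0.2772; mass C = 0.2772 × 12.01 = 3.329 g
mol H = 2 × (5.72 / 18.02) = 0.6349; mass H = 0.6349 × 1.008 = 0.6399 g
mass O = 6.52 − (3.969) = 2.551 g → mol O = 0.1594
Smallest is O at 0.1594 mol; normalising gives C 1.739, H 3.982, O 1.000
Scaling by 4: C 6.96, H 15.93, O 4.00 → C7H16O4

C7H16O4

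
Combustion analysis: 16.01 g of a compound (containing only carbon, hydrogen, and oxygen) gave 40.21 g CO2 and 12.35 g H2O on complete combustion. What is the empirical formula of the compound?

C4H6O

mol C = 40.21 / 44.01 = 0.9137; mass C = 0.9137 × 12.01 = 10.97 g
mol H = 2 × (12.35 / 18.02) = 1.371; mass H = 1.371 × 1.008 = 1.382 g
mass O = 16.01 − (12.35) = 3.655 g → mol O = 0.2285
Smallest is O at 0.2285 mol; normalising gives C 3.999, H 6.000, O 1.000
→ C4H6O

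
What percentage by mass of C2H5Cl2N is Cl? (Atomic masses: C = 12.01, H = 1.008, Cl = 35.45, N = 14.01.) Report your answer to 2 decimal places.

Molar mass = 2(12.01) + 5(1.008) + 2(35.45) + 1(14.01) = 113.970 g/mol
Mass of Cl per mole = 2 × 35.45 = 70.900 g
% Cl = 70.900 / 113.970 × 100 = 62.21%

62.21%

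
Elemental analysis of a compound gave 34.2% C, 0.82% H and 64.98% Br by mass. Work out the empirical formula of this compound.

Assume 100 g: 34.2 g C, 0.82 g H, 64.98 g Br.
Moles — C: 34.2 / 12.01 = 2.848 mol; H: 0.82 / 1.008 = 0.8135 mol; Br: 64.98 / 79.90 = 0.8133 mol
Ratios (÷ 0.8133): C 3.501, H 1.000, Br 1.000
Multiply by 2: C 7.00, H 2.00, Br 2.00 → C7H2Br2

C7H2Br2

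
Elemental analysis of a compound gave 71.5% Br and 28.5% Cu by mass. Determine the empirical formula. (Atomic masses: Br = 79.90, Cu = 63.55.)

Br2Cu

Assume 100 g: 71.5 g Br, 28.5 g Cu.
Moles — Br: 71.5 / 79.90 = 0.8949 mol; Cu: 28.5 / 63.55 = 0.4485 mol
Ratios (÷ 0.4485): Br 1.995, Cu 1.000
→ Br2Cu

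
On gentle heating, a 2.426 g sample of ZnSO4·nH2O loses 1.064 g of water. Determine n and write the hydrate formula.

ZnSO4·7H2O

Mass of anhydrous ZnSO4 = 2.426 − 1.064 = 1.362 g
mol H2O = 1.064 / 18.02 = 0.05905
Molar mass of ZnSO4 = 161.45 g/mol → mol ZnSO4 = 1.362 / 161.45 = 0.008436
n = 0.05905 / 0.008436 = 7.00 ≈ 7 → ZnSO4·7H2O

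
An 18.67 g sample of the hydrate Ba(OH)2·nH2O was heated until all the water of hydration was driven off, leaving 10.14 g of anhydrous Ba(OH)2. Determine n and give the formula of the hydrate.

Ba(OH)2·8H2O

Mass of water lost = 18.67 − 10.14 = 8.53 g → 8.53 / 18.02 = 0.4734 mol H2O
Molar mass of Ba(OH)2 = 171.35 g/mol → mol Ba(OH)2 = 10.14 / 171.35 = 0.05918
n = 0.4734 / 0.05918 = 8.00 ≈ 8 → Ba(OH)2·8H2O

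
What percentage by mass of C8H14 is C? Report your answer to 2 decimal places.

87.19%

Molar mass = 8(12.01) + 14(1.008) = 110.192 g/mol
Mass of C per mole = 8 × 12.01 = 96.080 g
% C = 96.080 / 110.192 × 100 = 87.19%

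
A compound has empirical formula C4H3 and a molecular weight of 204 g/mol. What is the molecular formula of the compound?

C16H12

Empirical-formula mass = 51.06 g/mol
n = 204 / 51.06 = 3.99 ≈ 4
Molecular formula = (C4H3)4 = C16H12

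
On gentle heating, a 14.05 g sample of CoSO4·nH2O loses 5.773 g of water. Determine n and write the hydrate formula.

Mass of anhydrous CoSO4 = 14.05 − 5.773 = 8.277 g
mol H2O = 5.773 / 18.02 = 0.3204
Molar mass of CoSO4 = 155.00 g/mol → mol CoSO4 = 8.277 / 155.00 = 0.0534
n = 0.3204 / 0.0534 = 6.00 ≈ 6 → CoSO4·6H2O

CoSO4·6H2O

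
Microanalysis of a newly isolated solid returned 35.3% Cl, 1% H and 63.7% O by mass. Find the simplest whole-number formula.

Assume 100 g: 35.3 g Cl, 1 g H, 63.7 g O.
n(Cl) = 35.3/35.45 = 0.9958, n(H) = 1/1.008 = 0.9921, n(O) = 63.7/16.00 = 3.981
Divide by the smallest (0.9921 mol H): Cl 1.004, H 1.000, O 4.013
≈ 1:1:4 → ClHO4

ClHO4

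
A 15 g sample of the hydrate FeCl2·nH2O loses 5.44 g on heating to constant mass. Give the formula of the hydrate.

Mass of anhydrous FeCl2 = 15 − 5.44 = 9.56 g
mol H2O = 5.44 / 18.02 = 0.3019
Molar mass of FeCl2 = 126.75 g/mol → mol FeCl2 = 9.56 / 126.75 = 0.07542
n = 0.3019 / 0.07542 = 4.00 ≈ 4 → FeCl2·4H2O

FeCl2·4H2O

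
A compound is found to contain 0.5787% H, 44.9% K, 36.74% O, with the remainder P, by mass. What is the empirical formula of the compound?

HK2O4P

Assume 100 g: 0.5787 g H, 44.9 g K, 36.74 g O, 17.781 g P.
Moles — H: 0.5787 / 1.008 = 0.5741 mol; K: 44.9 / 39.10 = 1.148 mol; O: 36.74 / 16.00 = 2.296 mol; P: 17.781 / 30.97 = 0.5741 mol
Ratios (÷ 0.5741): H 1.000, K 2.000, O 4.000, P 1.000
≈ 1:2:4:1 → HK2O4P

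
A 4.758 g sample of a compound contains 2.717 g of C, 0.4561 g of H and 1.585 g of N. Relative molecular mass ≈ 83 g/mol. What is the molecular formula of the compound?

C4H8N2

n(C) = 2.717/12.01 = 0.2262, n(H) = 0.4561/1.008 = 0.4525, n(N) = 1.585/14.01 = 0.1131
Ratios (÷ 0.1131): C 2.000, H 4.000, N 1.000
Ratio ≈ 2:4:1, so the empirical formula is C2H4N
Empirical-formula mass = 42.06 g/mol
n = 83 / 42.06 = 1.97 ≈ 2
Molecular formula = (C2H4N)×2 = C4H8N2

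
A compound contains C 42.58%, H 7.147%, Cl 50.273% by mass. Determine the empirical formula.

Assume 100 g: 42.58 g C, 7.147 g H, 50.273 g Cl.
C: 42.58 g ÷ 12.01 g/mol = 3.545 mol
H: 7.147 g ÷ 1.008 g/mol = 7.09 mol
Cl: 50.273 g ÷ 35.45 g/mol = 1.418 mol
Smallest is Cl at 1.418 mol; normalising gives C 2.500, H 5.000, Cl 1.000
Multiply by 2: C 5.00, H 10.00, Cl 2.00 → C5H10Cl2

C5H10Cl2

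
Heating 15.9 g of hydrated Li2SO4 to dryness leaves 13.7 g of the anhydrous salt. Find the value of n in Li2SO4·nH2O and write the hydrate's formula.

Li2SO4·H2O

Mass of water lost = 15.9 − 13.7 = 2.2 g → 2.2 / 18.02 = 0.1221 mol H2O
Molar mass of Li2SO4 = 109.95 g/mol → mol Li2SO4 = 13.7 / 109.95 = 0.1246
n = 0.1221 / 0.1246 = 0.98 ≈ 1 → Li2SO4·H2O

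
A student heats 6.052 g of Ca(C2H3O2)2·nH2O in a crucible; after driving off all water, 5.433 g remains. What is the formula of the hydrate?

Mass of water lost = 6.052 − 5.433 = 0.619 g → 0.619 / 18.02 = 0.03435 mol H2O
Molar mass of Ca(C2H3O2)2 = 158.17 g/mol → mol Ca(C2H3O2)2 = 5.433 / 158.17 = 0.03435
n = 0.03435 / 0.03435 = 1.00 ≈ 1 → Ca(C2H3O2)2·H2O

Ca(C2H3O2)2·H2O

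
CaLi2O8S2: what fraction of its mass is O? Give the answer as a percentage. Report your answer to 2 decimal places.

52.01%

Molar mass = 1(40.08) + 2(6.94) + 8(16.00) + 2(32.07) = 246.100 g/mol
Mass of O per mole = 8 × 16.00 = 128.000 g
% O = 128.000 / 246.100 × 100 = 52.01%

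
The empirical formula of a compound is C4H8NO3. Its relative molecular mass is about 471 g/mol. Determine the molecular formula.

Empirical-formula mass = 118.11 g/mol
n = 471 / 118.11 = 3.99 ≈ 4
Molecular formula = (C4H8NO3)4 = C16H32N4O12

C16H32N4O12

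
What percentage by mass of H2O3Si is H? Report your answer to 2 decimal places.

Molar mass = 2(1.008) + 3(16.00) + 1(28.09) = 78.106 g/mol
Mass of H per mole = 2 × 1.008 = 2.016 g
% H = 2.016 / 78.106 × 100 = 2.58%

2.58%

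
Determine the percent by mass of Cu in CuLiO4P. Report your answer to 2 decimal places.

Molar mass = 1(63.55) + 1(6.94) + 4(16.00) + 1(30.97) = 165.460 g/mol
Mass of Cu per mole = 1 × 63.55 = 63.550 g
% Cu = 63.550 / 165.460 × 100 = 38.41%

38.41%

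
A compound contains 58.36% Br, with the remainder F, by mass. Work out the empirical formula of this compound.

BrF3

Assume 100 g: 58.36 g Br, 41.64 g F.
Br: 58.36 g ÷ 79.90 g/mol = 0.7304 mol
F: 41.64 g ÷ 19.00 g/mol = 2.192 mol
Ratios (÷ 0.7304): Br 1.000, F 3.000
→ BrF3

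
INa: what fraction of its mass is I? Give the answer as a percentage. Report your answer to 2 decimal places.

84.66%

Molar mass = 1(126.90) + 1(22.99) = 149.890 g/mol
Mass of I per mole = 1 × 126.90 = 126.900 g
% I = 126.900 / 149.890 × 100 = 84.66%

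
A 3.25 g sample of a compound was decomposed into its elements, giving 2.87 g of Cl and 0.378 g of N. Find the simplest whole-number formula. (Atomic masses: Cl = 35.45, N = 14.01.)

Moles — Cl: 2.87 / 35.45 = 0.08096 mol; N: 0.378 / 14.01 = 0.02698 mol
Ratios (÷ 0.02698): Cl 3.001, N 1.000
Ratio ≈ 3:1, so the empirical formula is Cl3N

Cl3N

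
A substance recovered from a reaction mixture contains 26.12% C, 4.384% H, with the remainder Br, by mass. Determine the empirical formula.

Assume 100 g: 26.12 g C, 4.384 g H, 69.496 g Br.
Moles — C: 26.12 / 12.01 = 2.175 mol; H: 4.384 / 1.008 = 4.349 mol; Br: 69.496 / 79.90 = 0.8698 mol
Ratios (÷ 0.8698): C 2.500, H 5.000, Br 1.000
Scaling by 2: C 5.00, H 10.00, Br 2.00 → C5H10Br2

C5H10Br2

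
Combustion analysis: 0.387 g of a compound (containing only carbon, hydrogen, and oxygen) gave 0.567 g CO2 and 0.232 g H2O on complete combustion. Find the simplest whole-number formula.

mol C = 0.567 / 44.01 = 0.01288; mass C = 0.01288 × 12.01 = 0.1547 g
mol H = 2 × (0.232 / 18.02) = 0.02575; mass H = 0.02575 × 1.008 = 0.02596 g
mass O = 0.387 − (0.1807) = 0.2063 g → mol O = 0.01289
Smallest is C at 0.01288 mol; normalising gives C 1.000, H 1.999, O 1.001
≈ 1:2:1 → CH2O

CH2O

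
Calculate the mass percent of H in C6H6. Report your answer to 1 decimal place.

Molar mass = 6(12.01) + 6(1.008) = 78.108 g/mol
Mass of H per mole = 6 × 1.008 = 6.048 g
% H = 6.048 / 78.108 × 100 = 7.7%

7.7%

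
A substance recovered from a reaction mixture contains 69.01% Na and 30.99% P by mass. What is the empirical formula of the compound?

Assume 100 g: 69.01 g Na, 30.99 g P.
Na: 69.01 g ÷ 22.99 g/mol = 3.002 mol
P: 30.99 g ÷ 30.97 g/mol = 1.001 mol
Divide by the smallest (1.001 mol P): Na 3.000, P 1.000
≈ 3:1 → Na3P

Na3P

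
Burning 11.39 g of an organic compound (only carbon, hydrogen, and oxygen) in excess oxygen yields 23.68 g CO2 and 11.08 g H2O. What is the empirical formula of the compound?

C7H16O3

mol C = 23.68 / 44.01 = 0.5381; mass C = 0.5381 × 12.01 = 6.462 g
mol H = 2 × (11.08 / 18.02) = 1.230; mass H = 1.230 × 1.008 = 1.240 g
mass O = 11.39 − (7.702) = 3.688 g → mol O = 0.2305
Smallest is O at 0.2305 mol; normalising gives C 2.334, H 5.335, O 1.000
Multiply by 3: C 7.00, H 16.00, O 3.00 → C7H16O3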